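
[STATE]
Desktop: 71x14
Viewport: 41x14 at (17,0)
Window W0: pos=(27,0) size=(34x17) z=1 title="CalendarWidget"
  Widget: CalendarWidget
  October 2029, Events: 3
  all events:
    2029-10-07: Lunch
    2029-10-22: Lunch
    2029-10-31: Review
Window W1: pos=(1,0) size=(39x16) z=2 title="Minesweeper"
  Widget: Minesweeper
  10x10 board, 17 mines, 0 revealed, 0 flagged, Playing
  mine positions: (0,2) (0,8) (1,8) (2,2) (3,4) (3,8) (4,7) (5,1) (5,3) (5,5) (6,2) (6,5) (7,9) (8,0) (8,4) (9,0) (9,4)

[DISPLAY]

━━━━━━━━━━━━━━━━━━━━━━┓━━━━━━━━━━━━━━━━━━
                      ┃get               
──────────────────────┨──────────────────
                      ┃tober 2029        
                      ┃Fr Sa Su          
                      ┃ 5  6  7*         
                      ┃12 13 14          
                      ┃19 20 21          
                      ┃ 26 27 28         
                      ┃                  
                      ┃                  
                      ┃                  
                      ┃                  
                      ┃                  


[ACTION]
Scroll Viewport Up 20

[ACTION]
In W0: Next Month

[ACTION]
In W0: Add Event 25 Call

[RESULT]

━━━━━━━━━━━━━━━━━━━━━━┓━━━━━━━━━━━━━━━━━━
                      ┃get               
──────────────────────┨──────────────────
                      ┃ember 2029        
                      ┃Fr Sa Su          
                      ┃ 2  3  4          
                      ┃ 9 10 11          
                      ┃16 17 18          
                      ┃23 24 25*         
                      ┃30                
                      ┃                  
                      ┃                  
                      ┃                  
                      ┃                  


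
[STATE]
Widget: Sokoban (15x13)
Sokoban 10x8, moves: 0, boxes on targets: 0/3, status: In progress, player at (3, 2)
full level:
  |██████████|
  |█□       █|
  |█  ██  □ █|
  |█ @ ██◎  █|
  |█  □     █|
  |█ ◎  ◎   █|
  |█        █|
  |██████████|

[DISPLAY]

██████████     
█□       █     
█  ██  □ █     
█ @ ██◎  █     
█  □     █     
█ ◎  ◎   █     
█        █     
██████████     
Moves: 0  0/3  
               
               
               
               


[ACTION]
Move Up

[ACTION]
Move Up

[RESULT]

██████████     
█□@      █     
█  ██  □ █     
█   ██◎  █     
█  □     █     
█ ◎  ◎   █     
█        █     
██████████     
Moves: 2  0/3  
               
               
               
               


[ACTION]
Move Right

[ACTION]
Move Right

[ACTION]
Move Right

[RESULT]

██████████     
█□   @   █     
█  ██  □ █     
█   ██◎  █     
█  □     █     
█ ◎  ◎   █     
█        █     
██████████     
Moves: 5  0/3  
               
               
               
               


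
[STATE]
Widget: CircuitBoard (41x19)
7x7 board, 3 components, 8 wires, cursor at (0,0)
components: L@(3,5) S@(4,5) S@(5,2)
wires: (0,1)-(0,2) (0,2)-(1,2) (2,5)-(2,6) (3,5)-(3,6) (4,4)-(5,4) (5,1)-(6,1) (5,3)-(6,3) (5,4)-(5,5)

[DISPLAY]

   0 1 2 3 4 5 6                         
0  [.]  · ─ ·                            
            │                            
1           ·                            
                                         
2                       · ─ ·            
                                         
3                       L ─ ·            
                                         
4                   ·   S                
                    │                    
5       ·   S   ·   · ─ ·                
        │       │                        
6       ·       ·                        
Cursor: (0,0)                            
                                         
                                         
                                         
                                         


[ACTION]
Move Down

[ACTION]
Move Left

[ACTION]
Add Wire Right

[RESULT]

   0 1 2 3 4 5 6                         
0       · ─ ·                            
            │                            
1  [.]─ ·   ·                            
                                         
2                       · ─ ·            
                                         
3                       L ─ ·            
                                         
4                   ·   S                
                    │                    
5       ·   S   ·   · ─ ·                
        │       │                        
6       ·       ·                        
Cursor: (1,0)                            
                                         
                                         
                                         
                                         


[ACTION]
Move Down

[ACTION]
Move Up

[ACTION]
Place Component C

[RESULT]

   0 1 2 3 4 5 6                         
0       · ─ ·                            
            │                            
1  [C]─ ·   ·                            
                                         
2                       · ─ ·            
                                         
3                       L ─ ·            
                                         
4                   ·   S                
                    │                    
5       ·   S   ·   · ─ ·                
        │       │                        
6       ·       ·                        
Cursor: (1,0)                            
                                         
                                         
                                         
                                         


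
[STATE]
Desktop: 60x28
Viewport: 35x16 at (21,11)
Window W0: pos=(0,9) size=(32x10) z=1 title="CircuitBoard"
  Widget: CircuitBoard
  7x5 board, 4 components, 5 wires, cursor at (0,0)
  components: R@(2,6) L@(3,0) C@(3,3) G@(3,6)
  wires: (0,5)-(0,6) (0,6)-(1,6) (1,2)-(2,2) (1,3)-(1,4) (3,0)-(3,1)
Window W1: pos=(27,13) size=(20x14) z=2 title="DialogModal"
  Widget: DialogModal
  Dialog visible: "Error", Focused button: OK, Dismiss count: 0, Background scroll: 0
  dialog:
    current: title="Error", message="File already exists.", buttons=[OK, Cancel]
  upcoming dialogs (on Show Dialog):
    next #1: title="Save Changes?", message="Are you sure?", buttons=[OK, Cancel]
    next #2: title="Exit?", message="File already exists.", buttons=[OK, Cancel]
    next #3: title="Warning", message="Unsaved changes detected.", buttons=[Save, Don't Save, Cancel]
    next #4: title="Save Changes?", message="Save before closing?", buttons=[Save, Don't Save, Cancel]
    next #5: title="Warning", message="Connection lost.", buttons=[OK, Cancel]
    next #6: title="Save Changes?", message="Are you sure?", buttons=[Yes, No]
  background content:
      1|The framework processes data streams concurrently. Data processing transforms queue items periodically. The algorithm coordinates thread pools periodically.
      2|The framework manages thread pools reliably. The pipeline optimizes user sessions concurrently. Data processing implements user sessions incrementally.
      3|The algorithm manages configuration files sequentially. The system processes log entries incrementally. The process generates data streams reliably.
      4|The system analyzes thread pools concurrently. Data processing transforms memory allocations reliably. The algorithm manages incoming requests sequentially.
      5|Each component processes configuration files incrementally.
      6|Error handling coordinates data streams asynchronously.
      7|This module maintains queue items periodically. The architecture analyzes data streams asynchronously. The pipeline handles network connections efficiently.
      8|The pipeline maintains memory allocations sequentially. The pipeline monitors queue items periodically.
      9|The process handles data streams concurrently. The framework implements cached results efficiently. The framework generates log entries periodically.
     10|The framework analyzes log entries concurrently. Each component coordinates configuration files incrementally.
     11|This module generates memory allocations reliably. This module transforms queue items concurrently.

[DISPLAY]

──────────┨                        
          ┃                        
    · ┏━━━━━━━━━━━━━━━━━━┓         
      ┃ DialogModal      ┃         
·     ┠──────────────────┨         
      ┃The framework proc┃         
      ┃The framework mana┃         
━━━━━━┃Th┌────────────┐na┃         
      ┃Th│   Error    │ze┃         
      ┃Ea│File already│ro┃         
      ┃Er│[OK]  Cancel│oo┃         
      ┃Th└────────────┘ta┃         
      ┃The pipeline maint┃         
      ┃The process handle┃         
      ┃The framework anal┃         
      ┗━━━━━━━━━━━━━━━━━━┛         


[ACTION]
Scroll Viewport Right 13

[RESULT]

──────┨                            
      ┃                            
· ┏━━━━━━━━━━━━━━━━━━┓             
  ┃ DialogModal      ┃             
  ┠──────────────────┨             
  ┃The framework proc┃             
  ┃The framework mana┃             
━━┃Th┌────────────┐na┃             
  ┃Th│   Error    │ze┃             
  ┃Ea│File already│ro┃             
  ┃Er│[OK]  Cancel│oo┃             
  ┃Th└────────────┘ta┃             
  ┃The pipeline maint┃             
  ┃The process handle┃             
  ┃The framework anal┃             
  ┗━━━━━━━━━━━━━━━━━━┛             


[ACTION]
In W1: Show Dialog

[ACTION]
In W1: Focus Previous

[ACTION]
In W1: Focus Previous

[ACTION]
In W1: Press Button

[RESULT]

──────┨                            
      ┃                            
· ┏━━━━━━━━━━━━━━━━━━┓             
  ┃ DialogModal      ┃             
  ┠──────────────────┨             
  ┃The framework proc┃             
  ┃The framework mana┃             
━━┃The algorithm mana┃             
  ┃The system analyze┃             
  ┃Each component pro┃             
  ┃Error handling coo┃             
  ┃This module mainta┃             
  ┃The pipeline maint┃             
  ┃The process handle┃             
  ┃The framework anal┃             
  ┗━━━━━━━━━━━━━━━━━━┛             


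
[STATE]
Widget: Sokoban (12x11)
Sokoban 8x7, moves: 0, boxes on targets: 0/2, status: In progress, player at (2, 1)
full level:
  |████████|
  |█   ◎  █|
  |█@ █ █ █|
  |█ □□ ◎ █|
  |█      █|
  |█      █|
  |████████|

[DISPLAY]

████████    
█   ◎  █    
█@ █ █ █    
█ □□ ◎ █    
█      █    
█      █    
████████    
Moves: 0  0/
            
            
            


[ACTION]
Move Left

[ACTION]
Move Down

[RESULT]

████████    
█   ◎  █    
█  █ █ █    
█@□□ ◎ █    
█      █    
█      █    
████████    
Moves: 1  0/
            
            
            


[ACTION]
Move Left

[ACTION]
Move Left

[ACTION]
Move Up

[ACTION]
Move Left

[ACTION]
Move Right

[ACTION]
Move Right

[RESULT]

████████    
█   ◎  █    
█ @█ █ █    
█ □□ ◎ █    
█      █    
█      █    
████████    
Moves: 3  0/
            
            
            


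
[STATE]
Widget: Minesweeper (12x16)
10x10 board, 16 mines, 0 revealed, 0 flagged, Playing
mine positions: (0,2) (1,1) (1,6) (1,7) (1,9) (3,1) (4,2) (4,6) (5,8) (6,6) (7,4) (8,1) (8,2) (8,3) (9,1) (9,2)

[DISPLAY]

■■■■■■■■■■  
■■■■■■■■■■  
■■■■■■■■■■  
■■■■■■■■■■  
■■■■■■■■■■  
■■■■■■■■■■  
■■■■■■■■■■  
■■■■■■■■■■  
■■■■■■■■■■  
■■■■■■■■■■  
            
            
            
            
            
            


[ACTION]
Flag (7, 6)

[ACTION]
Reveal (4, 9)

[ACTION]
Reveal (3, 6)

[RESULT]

■■■■■■■■■■  
■■■■■■■■■■  
■■■■■■■■■■  
■■■■■■1■■■  
■■■■■■■■■1  
■■■■■■■■■■  
■■■■■■■■■■  
■■■■■■⚑■■■  
■■■■■■■■■■  
■■■■■■■■■■  
            
            
            
            
            
            


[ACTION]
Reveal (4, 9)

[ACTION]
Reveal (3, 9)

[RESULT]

■■■■■■■■■■  
■■■■■■■■■■  
■■■■■■■221  
■■■■■■11    
■■■■■■■211  
■■■■■■■■■■  
■■■■■■■■■■  
■■■■■■⚑■■■  
■■■■■■■■■■  
■■■■■■■■■■  
            
            
            
            
            
            


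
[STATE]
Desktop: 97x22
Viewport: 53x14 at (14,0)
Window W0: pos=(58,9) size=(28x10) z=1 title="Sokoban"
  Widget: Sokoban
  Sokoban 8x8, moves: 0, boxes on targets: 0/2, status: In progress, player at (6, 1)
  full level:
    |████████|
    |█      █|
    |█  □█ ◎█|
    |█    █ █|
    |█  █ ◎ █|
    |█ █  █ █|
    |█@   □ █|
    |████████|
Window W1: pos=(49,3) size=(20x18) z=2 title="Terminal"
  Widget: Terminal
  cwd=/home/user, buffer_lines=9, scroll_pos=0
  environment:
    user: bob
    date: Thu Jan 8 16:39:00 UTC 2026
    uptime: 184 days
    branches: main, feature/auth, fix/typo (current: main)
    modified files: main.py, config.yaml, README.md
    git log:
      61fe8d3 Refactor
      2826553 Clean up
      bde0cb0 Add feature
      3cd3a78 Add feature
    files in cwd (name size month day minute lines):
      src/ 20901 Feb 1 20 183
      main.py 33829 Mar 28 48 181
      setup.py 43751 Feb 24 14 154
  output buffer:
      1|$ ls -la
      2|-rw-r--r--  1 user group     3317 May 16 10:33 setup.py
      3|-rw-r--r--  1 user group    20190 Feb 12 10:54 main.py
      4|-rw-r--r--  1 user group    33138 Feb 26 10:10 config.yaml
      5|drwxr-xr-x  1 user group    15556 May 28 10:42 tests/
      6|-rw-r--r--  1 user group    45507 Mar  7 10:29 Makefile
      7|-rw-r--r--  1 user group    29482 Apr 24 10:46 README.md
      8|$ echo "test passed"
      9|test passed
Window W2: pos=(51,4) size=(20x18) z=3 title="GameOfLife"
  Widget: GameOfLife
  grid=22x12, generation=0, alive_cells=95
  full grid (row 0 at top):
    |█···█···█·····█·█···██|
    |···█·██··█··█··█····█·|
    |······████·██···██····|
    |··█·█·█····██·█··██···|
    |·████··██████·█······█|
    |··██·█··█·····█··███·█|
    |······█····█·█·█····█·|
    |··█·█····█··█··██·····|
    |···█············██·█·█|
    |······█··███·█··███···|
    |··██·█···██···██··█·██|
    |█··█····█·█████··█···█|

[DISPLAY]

                                                     
                                                     
                                                     
                                   ┏━━━━━━━━━━━━━━━━━
                                   ┃ ┏━━━━━━━━━━━━━━━
                                   ┠─┃ GameOfLife    
                                   ┃$┠───────────────
                                   ┃-┃Gen: 0         
                                   ┃-┃··█···█·····█·█
                                   ┃-┃·█·██··█··█··█·
                                   ┃d┃····████·██···█
                                   ┃-┃█·█·█····██·█··
                                   ┃-┃███··██████·█··
                                   ┃$┃██·█··█·····█··


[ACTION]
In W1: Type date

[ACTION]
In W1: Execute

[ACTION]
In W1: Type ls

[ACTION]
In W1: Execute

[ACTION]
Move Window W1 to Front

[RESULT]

                                                     
                                                     
                                                     
                                   ┏━━━━━━━━━━━━━━━━━
                                   ┃ Terminal        
                                   ┠─────────────────
                                   ┃$ ls -la         
                                   ┃-rw-r--r--  1 use
                                   ┃-rw-r--r--  1 use
                                   ┃-rw-r--r--  1 use
                                   ┃drwxr-xr-x  1 use
                                   ┃-rw-r--r--  1 use
                                   ┃-rw-r--r--  1 use
                                   ┃$ echo "test pass


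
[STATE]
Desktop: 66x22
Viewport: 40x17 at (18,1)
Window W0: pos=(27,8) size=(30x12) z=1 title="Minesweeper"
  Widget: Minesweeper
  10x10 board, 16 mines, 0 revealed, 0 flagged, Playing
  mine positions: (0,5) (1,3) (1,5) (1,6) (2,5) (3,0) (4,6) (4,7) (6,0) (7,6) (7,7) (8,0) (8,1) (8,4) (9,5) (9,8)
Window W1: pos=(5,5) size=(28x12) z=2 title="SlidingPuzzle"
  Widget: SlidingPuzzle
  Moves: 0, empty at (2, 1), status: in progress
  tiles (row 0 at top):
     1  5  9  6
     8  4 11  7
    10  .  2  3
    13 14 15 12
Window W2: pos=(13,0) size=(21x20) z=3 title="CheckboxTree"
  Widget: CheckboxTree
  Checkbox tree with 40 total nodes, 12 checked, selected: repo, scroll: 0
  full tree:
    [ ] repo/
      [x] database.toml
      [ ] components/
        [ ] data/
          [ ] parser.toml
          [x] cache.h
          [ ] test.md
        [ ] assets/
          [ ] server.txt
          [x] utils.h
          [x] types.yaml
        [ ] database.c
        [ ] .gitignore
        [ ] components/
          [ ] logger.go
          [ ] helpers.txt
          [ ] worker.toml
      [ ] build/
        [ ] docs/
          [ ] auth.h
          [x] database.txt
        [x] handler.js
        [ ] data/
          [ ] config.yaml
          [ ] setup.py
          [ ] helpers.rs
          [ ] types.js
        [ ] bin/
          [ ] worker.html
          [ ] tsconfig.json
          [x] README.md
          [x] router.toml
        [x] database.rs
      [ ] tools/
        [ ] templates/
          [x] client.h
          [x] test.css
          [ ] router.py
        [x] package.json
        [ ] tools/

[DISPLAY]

ckboxTree      ┃                        
───────────────┨                        
 repo/         ┃                        
x] database.tom┃                        
-] components/ ┃                        
 [-] data/     ┃                        
   [ ] parser.t┃                        
   [x] cache.h ┃━━━━━━━━━━━━━━━━━━━━━━┓ 
   [ ] test.md ┃weeper                ┃ 
 [-] assets/   ┃──────────────────────┨ 
   [ ] server.t┃■■■■                  ┃ 
   [x] utils.h ┃■■■■                  ┃ 
   [x] types.ya┃■■■■                  ┃ 
 [ ] database.c┃■■■■                  ┃ 
 [ ] .gitignore┃■■■■                  ┃ 
 [ ] components┃■■■■                  ┃ 
   [ ] logger.g┃■■■■                  ┃ 


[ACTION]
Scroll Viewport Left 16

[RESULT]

           ┃ CheckboxTree      ┃        
           ┠───────────────────┨        
           ┃>[-] repo/         ┃        
           ┃   [x] database.tom┃        
   ┏━━━━━━━┃   [-] components/ ┃        
   ┃ Slidin┃     [-] data/     ┃        
   ┠───────┃       [ ] parser.t┃        
   ┃┌────┬─┃       [x] cache.h ┃━━━━━━━━
   ┃│  1 │ ┃       [ ] test.md ┃weeper  
   ┃├────┼─┃     [-] assets/   ┃────────
   ┃│  8 │ ┃       [ ] server.t┃■■■■    
   ┃├────┼─┃       [x] utils.h ┃■■■■    
   ┃│ 10 │ ┃       [x] types.ya┃■■■■    
   ┃├────┼─┃     [ ] database.c┃■■■■    
   ┃│ 13 │ ┃     [ ] .gitignore┃■■■■    
   ┗━━━━━━━┃     [ ] components┃■■■■    
           ┃       [ ] logger.g┃■■■■    


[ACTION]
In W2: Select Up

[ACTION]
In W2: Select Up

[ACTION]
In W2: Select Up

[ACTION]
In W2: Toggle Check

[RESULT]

           ┃ CheckboxTree      ┃        
           ┠───────────────────┨        
           ┃>[x] repo/         ┃        
           ┃   [x] database.tom┃        
   ┏━━━━━━━┃   [x] components/ ┃        
   ┃ Slidin┃     [x] data/     ┃        
   ┠───────┃       [x] parser.t┃        
   ┃┌────┬─┃       [x] cache.h ┃━━━━━━━━
   ┃│  1 │ ┃       [x] test.md ┃weeper  
   ┃├────┼─┃     [x] assets/   ┃────────
   ┃│  8 │ ┃       [x] server.t┃■■■■    
   ┃├────┼─┃       [x] utils.h ┃■■■■    
   ┃│ 10 │ ┃       [x] types.ya┃■■■■    
   ┃├────┼─┃     [x] database.c┃■■■■    
   ┃│ 13 │ ┃     [x] .gitignore┃■■■■    
   ┗━━━━━━━┃     [x] components┃■■■■    
           ┃       [x] logger.g┃■■■■    


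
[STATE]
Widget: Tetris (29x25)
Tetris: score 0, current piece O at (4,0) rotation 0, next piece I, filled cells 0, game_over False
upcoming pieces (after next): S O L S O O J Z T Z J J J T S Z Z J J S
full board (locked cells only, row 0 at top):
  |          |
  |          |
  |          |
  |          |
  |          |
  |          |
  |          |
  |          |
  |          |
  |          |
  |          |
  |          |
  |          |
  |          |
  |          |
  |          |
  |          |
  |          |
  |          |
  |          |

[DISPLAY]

    ▓▓    │Next:             
    ▓▓    │████              
          │                  
          │                  
          │                  
          │                  
          │Score:            
          │0                 
          │                  
          │                  
          │                  
          │                  
          │                  
          │                  
          │                  
          │                  
          │                  
          │                  
          │                  
          │                  
          │                  
          │                  
          │                  
          │                  
          │                  


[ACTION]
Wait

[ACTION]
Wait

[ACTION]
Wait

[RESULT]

          │Next:             
          │████              
          │                  
    ▓▓    │                  
    ▓▓    │                  
          │                  
          │Score:            
          │0                 
          │                  
          │                  
          │                  
          │                  
          │                  
          │                  
          │                  
          │                  
          │                  
          │                  
          │                  
          │                  
          │                  
          │                  
          │                  
          │                  
          │                  


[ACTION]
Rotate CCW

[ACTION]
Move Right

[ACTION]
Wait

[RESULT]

          │Next:             
          │████              
          │                  
          │                  
     ▓▓   │                  
     ▓▓   │                  
          │Score:            
          │0                 
          │                  
          │                  
          │                  
          │                  
          │                  
          │                  
          │                  
          │                  
          │                  
          │                  
          │                  
          │                  
          │                  
          │                  
          │                  
          │                  
          │                  


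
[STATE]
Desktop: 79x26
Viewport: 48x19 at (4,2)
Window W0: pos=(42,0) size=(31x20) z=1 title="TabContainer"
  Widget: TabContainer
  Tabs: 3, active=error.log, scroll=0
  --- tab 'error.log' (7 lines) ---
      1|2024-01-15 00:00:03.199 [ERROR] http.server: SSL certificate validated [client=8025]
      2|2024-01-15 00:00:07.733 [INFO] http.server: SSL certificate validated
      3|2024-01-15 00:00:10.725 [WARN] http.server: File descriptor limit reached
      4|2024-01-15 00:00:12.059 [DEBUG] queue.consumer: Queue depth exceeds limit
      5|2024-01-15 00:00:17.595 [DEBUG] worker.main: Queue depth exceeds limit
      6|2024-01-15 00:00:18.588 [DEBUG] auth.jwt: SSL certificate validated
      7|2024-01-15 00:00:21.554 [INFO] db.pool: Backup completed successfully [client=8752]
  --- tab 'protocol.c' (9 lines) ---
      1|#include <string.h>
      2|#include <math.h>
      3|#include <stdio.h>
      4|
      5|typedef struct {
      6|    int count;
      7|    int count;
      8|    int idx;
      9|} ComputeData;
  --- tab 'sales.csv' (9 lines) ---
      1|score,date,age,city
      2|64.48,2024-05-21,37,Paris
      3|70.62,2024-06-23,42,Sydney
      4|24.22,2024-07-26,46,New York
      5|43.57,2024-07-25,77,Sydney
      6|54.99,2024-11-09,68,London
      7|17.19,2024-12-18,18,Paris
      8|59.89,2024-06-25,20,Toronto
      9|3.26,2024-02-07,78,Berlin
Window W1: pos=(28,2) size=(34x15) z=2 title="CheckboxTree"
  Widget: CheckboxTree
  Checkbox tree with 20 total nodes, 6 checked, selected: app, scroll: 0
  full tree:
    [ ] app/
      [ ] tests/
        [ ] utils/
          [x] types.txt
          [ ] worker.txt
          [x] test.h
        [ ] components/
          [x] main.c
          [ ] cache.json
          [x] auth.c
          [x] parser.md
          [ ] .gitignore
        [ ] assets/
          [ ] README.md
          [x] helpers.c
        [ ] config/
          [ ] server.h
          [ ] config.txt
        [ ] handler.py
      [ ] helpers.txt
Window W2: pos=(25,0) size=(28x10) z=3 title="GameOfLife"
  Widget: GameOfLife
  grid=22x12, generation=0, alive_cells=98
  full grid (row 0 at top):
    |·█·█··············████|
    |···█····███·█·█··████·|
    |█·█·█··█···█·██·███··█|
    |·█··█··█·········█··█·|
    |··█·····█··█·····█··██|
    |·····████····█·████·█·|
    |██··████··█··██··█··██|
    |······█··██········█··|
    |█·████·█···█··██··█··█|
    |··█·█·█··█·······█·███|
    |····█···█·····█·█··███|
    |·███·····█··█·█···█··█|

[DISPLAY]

                     ┠──────────────────────────
                     ┃Gen: 0                    
                     ┃·█··█··█·········█··█·    
                     ┃··█·····█··█·····█··██    
                     ┃·····████····█·████·█·    
                     ┃██··████··█··██··█··██    
                     ┃······█··██········█··    
                     ┗━━━━━━━━━━━━━━━━━━━━━━━━━━
                        ┃       [x] test.h      
                        ┃     [-] components/   
                        ┃       [x] main.c      
                        ┃       [ ] cache.json  
                        ┃       [x] auth.c      
                        ┃       [x] parser.md   
                        ┗━━━━━━━━━━━━━━━━━━━━━━━
                                      ┃         
                                      ┃         
                                      ┗━━━━━━━━━
                                                


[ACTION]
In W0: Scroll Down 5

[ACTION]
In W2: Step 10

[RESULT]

                     ┠──────────────────────────
                     ┃Gen: 10                   
                     ┃···█··················    
                     ┃···█··█····█··········    
                     ┃·······█···█··········    
                     ┃····█···█·············    
                     ┃····█···█·····██······    
                     ┗━━━━━━━━━━━━━━━━━━━━━━━━━━
                        ┃       [x] test.h      
                        ┃     [-] components/   
                        ┃       [x] main.c      
                        ┃       [ ] cache.json  
                        ┃       [x] auth.c      
                        ┃       [x] parser.md   
                        ┗━━━━━━━━━━━━━━━━━━━━━━━
                                      ┃         
                                      ┃         
                                      ┗━━━━━━━━━
                                                


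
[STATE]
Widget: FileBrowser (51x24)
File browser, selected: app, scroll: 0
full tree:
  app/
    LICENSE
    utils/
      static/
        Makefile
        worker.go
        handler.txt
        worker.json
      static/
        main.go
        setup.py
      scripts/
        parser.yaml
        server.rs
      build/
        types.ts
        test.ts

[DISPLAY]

> [-] app/                                         
    LICENSE                                        
    [+] utils/                                     
                                                   
                                                   
                                                   
                                                   
                                                   
                                                   
                                                   
                                                   
                                                   
                                                   
                                                   
                                                   
                                                   
                                                   
                                                   
                                                   
                                                   
                                                   
                                                   
                                                   
                                                   


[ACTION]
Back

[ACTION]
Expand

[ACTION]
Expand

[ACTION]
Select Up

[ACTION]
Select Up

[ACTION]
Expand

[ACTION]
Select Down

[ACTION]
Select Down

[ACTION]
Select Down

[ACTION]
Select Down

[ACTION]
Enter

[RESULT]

  [-] app/                                         
    LICENSE                                        
  > [-] utils/                                     
      [+] static/                                  
      [+] static/                                  
      [+] scripts/                                 
      [+] build/                                   
                                                   
                                                   
                                                   
                                                   
                                                   
                                                   
                                                   
                                                   
                                                   
                                                   
                                                   
                                                   
                                                   
                                                   
                                                   
                                                   
                                                   


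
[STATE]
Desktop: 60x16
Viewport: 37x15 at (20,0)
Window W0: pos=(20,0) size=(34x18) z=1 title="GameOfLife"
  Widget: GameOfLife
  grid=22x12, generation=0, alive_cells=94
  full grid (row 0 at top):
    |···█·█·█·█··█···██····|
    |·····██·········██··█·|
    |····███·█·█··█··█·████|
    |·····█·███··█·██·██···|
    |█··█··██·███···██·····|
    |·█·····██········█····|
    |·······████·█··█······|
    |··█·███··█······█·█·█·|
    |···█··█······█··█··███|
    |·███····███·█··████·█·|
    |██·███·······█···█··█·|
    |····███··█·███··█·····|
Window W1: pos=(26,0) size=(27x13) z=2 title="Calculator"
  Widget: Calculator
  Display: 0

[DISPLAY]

┏━━━━━┏━━━━━━━━━━━━━━━━━━━━━━━━━┓┓   
┃ Game┃ Calculator              ┃┃   
┠─────┠─────────────────────────┨┨   
┃Gen: ┃                        0┃┃   
┃···█·┃┌───┬───┬───┬───┐        ┃┃   
┃·····┃│ 7 │ 8 │ 9 │ ÷ │        ┃┃   
┃····█┃├───┼───┼───┼───┤        ┃┃   
┃·····┃│ 4 │ 5 │ 6 │ × │        ┃┃   
┃█··█·┃├───┼───┼───┼───┤        ┃┃   
┃·█···┃│ 1 │ 2 │ 3 │ - │        ┃┃   
┃·····┃├───┼───┼───┼───┤        ┃┃   
┃··█·█┃│ 0 │ . │ = │ + │        ┃┃   
┃···█·┗━━━━━━━━━━━━━━━━━━━━━━━━━┛┃   
┃·███····███·█··████·█·          ┃   
┃██·███·······█···█··█·          ┃   


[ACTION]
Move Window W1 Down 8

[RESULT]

┏━━━━━━━━━━━━━━━━━━━━━━━━━━━━━━━━┓   
┃ GameOfLife                     ┃   
┠────────────────────────────────┨   
┃Gen: ┏━━━━━━━━━━━━━━━━━━━━━━━━━┓┃   
┃···█·┃ Calculator              ┃┃   
┃·····┠─────────────────────────┨┃   
┃····█┃                        0┃┃   
┃·····┃┌───┬───┬───┬───┐        ┃┃   
┃█··█·┃│ 7 │ 8 │ 9 │ ÷ │        ┃┃   
┃·█···┃├───┼───┼───┼───┤        ┃┃   
┃·····┃│ 4 │ 5 │ 6 │ × │        ┃┃   
┃··█·█┃├───┼───┼───┼───┤        ┃┃   
┃···█·┃│ 1 │ 2 │ 3 │ - │        ┃┃   
┃·███·┃├───┼───┼───┼───┤        ┃┃   
┃██·██┃│ 0 │ . │ = │ + │        ┃┃   


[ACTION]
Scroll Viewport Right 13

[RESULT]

━━━━━━━━━━━━━━━━━━━━━━━━━━━━━━┓      
ameOfLife                     ┃      
──────────────────────────────┨      
n: ┏━━━━━━━━━━━━━━━━━━━━━━━━━┓┃      
·█·┃ Calculator              ┃┃      
···┠─────────────────────────┨┃      
··█┃                        0┃┃      
···┃┌───┬───┬───┬───┐        ┃┃      
·█·┃│ 7 │ 8 │ 9 │ ÷ │        ┃┃      
···┃├───┼───┼───┼───┤        ┃┃      
···┃│ 4 │ 5 │ 6 │ × │        ┃┃      
█·█┃├───┼───┼───┼───┤        ┃┃      
·█·┃│ 1 │ 2 │ 3 │ - │        ┃┃      
██·┃├───┼───┼───┼───┤        ┃┃      
·██┃│ 0 │ . │ = │ + │        ┃┃      


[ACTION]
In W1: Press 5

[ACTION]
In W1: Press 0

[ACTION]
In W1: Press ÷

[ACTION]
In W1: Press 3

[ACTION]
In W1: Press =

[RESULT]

━━━━━━━━━━━━━━━━━━━━━━━━━━━━━━┓      
ameOfLife                     ┃      
──────────────────────────────┨      
n: ┏━━━━━━━━━━━━━━━━━━━━━━━━━┓┃      
·█·┃ Calculator              ┃┃      
···┠─────────────────────────┨┃      
··█┃              16.66666667┃┃      
···┃┌───┬───┬───┬───┐        ┃┃      
·█·┃│ 7 │ 8 │ 9 │ ÷ │        ┃┃      
···┃├───┼───┼───┼───┤        ┃┃      
···┃│ 4 │ 5 │ 6 │ × │        ┃┃      
█·█┃├───┼───┼───┼───┤        ┃┃      
·█·┃│ 1 │ 2 │ 3 │ - │        ┃┃      
██·┃├───┼───┼───┼───┤        ┃┃      
·██┃│ 0 │ . │ = │ + │        ┃┃      
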